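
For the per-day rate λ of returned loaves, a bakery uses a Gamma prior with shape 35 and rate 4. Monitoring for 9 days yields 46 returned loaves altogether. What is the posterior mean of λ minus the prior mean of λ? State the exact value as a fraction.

-131/52

Total count 46 over total exposure 9 days.
The Gamma prior is conjugate for the Poisson rate, so λ | data ~ Gamma(35+46, 4+9) = Gamma(81, 13).
Posterior mean = 81/13 = 81/13; prior mean = 35/4 = 35/4. Difference = 81/13 − 35/4 = -131/52.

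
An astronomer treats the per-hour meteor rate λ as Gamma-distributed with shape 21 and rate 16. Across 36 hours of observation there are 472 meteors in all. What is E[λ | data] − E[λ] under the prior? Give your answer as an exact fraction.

Total count 472 over total exposure 36 hours.
By Gamma–Poisson conjugacy, the posterior is Gamma(α + Σx, β + Σt) = Gamma(21 + 472, 16 + 36) = Gamma(493, 52).
Posterior mean = 493/52 = 493/52; prior mean = 21/16 = 21/16. Difference = 493/52 − 21/16 = 1699/208.

1699/208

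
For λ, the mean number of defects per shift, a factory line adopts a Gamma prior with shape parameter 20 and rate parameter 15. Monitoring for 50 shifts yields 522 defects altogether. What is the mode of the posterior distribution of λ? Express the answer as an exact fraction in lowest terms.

541/65

Total count 522 over total exposure 50 shifts.
Gamma(α, β) with Poisson data over total exposure Σt gives posterior Gamma(α+Σx, β+Σt) = Gamma(542, 65).
Posterior mode = (α'−1)/β' = 541/65.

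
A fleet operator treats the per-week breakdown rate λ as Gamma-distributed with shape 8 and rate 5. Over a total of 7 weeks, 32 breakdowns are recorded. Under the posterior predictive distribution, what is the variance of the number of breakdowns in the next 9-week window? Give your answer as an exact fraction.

105/2

Total count 32 over total exposure 7 weeks.
By Gamma–Poisson conjugacy, the posterior is Gamma(α + Σx, β + Σt) = Gamma(8 + 32, 5 + 7) = Gamma(40, 12).
The posterior predictive for a window of length T is Negative Binomial with variance T·α'·(β'+T)/β'² = 9·40·21/144 = 105/2.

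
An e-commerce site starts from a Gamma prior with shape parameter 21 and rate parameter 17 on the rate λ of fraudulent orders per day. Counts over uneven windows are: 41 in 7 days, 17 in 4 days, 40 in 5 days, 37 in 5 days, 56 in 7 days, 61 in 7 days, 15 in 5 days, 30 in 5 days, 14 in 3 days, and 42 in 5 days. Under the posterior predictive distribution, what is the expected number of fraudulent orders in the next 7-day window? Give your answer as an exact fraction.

187/5

Total count: 41 + 17 + 40 + 37 + 56 + 61 + 15 + 30 + 14 + 42 = 353.
Total exposure: 7 + 4 + 5 + 5 + 7 + 7 + 5 + 5 + 3 + 5 = 53 days.
Conjugate update: add total count to the shape and total exposure to the rate, giving Gamma(374, 70).
Predictive mean over a 7-day window = T·E[λ|data] = 7·374/70 = 187/5.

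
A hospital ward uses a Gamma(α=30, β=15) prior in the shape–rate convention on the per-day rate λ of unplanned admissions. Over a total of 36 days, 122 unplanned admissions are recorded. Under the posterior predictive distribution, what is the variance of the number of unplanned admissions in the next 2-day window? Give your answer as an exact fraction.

16112/2601

Total count 122 over total exposure 36 days.
Gamma(α, β) with Poisson data over total exposure Σt gives posterior Gamma(α+Σx, β+Σt) = Gamma(152, 51).
The posterior predictive for a window of length T is Negative Binomial with variance T·α'·(β'+T)/β'² = 2·152·53/2601 = 16112/2601.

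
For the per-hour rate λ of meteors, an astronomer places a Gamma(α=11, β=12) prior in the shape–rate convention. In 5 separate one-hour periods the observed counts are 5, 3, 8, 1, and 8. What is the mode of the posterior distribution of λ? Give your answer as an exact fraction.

35/17

Total count: 5 + 3 + 8 + 1 + 8 = 25.
Total exposure: 5 hours.
Conjugate update: add total count to the shape and total exposure to the rate, giving Gamma(36, 17).
Posterior mode = (α'−1)/β' = 35/17.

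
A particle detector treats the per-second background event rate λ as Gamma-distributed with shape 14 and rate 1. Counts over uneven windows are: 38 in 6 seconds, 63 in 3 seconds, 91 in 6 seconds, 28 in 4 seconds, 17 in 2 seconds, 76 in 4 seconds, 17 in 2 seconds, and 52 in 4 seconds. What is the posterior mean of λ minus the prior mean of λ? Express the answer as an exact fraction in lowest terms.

Total count: 38 + 63 + 91 + 28 + 17 + 76 + 17 + 52 = 382.
Total exposure: 6 + 3 + 6 + 4 + 2 + 4 + 2 + 4 = 31 seconds.
Gamma(α, β) with Poisson data over total exposure Σt gives posterior Gamma(α+Σx, β+Σt) = Gamma(396, 32).
Posterior mean = 396/32 = 99/8; prior mean = 14/1 = 14. Difference = 99/8 − 14 = -13/8.

-13/8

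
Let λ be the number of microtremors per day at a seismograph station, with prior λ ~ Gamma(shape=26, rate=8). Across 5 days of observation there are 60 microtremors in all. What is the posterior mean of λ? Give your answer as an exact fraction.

Total count 60 over total exposure 5 days.
Gamma(α, β) with Poisson data over total exposure Σt gives posterior Gamma(α+Σx, β+Σt) = Gamma(86, 13).
Posterior mean = α'/β' = 86/13.

86/13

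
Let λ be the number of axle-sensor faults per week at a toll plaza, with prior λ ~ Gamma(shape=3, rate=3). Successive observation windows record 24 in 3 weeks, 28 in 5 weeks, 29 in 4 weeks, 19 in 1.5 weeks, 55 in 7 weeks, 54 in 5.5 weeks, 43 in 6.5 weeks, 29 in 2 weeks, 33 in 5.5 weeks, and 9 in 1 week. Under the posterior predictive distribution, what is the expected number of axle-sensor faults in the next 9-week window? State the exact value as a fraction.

1467/22

Total count: 24 + 28 + 29 + 19 + 55 + 54 + 43 + 29 + 33 + 9 = 323.
Total exposure: 3 + 5 + 4 + 1.5 + 7 + 5.5 + 6.5 + 2 + 5.5 + 1 = 41 weeks.
The Gamma prior is conjugate for the Poisson rate, so λ | data ~ Gamma(3+323, 3+41) = Gamma(326, 44).
Predictive mean over a 9-week window = T·E[λ|data] = 9·326/44 = 1467/22.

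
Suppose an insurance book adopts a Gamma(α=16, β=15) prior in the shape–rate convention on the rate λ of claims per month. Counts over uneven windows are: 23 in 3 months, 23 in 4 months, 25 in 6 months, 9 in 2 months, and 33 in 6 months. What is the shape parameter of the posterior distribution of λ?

Total count: 23 + 23 + 25 + 9 + 33 = 113.
Total exposure: 3 + 4 + 6 + 2 + 6 = 21 months.
By Gamma–Poisson conjugacy, the posterior is Gamma(α + Σx, β + Σt) = Gamma(16 + 113, 15 + 21) = Gamma(129, 36).

129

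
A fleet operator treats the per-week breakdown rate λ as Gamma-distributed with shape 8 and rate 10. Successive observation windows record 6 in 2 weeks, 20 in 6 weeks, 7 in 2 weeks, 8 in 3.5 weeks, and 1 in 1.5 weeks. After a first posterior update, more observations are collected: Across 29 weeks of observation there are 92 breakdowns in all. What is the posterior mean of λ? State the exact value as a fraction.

Total count: 6 + 20 + 7 + 8 + 1 = 42.
Total exposure: 2 + 6 + 2 + 3.5 + 1.5 = 15 weeks.
After the first batch: Gamma(8 + 42, 10 + 15) = Gamma(50, 25).
Total count 92 over total exposure 29 weeks.
After the second batch: Gamma(50 + 92, 25 + 29) = Gamma(142, 54).
Posterior mean = α'/β' = 142/54 = 71/27.

71/27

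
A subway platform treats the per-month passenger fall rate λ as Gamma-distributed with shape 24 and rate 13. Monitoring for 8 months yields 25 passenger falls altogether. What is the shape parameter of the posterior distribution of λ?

49

Total count 25 over total exposure 8 months.
By Gamma–Poisson conjugacy, the posterior is Gamma(α + Σx, β + Σt) = Gamma(24 + 25, 13 + 8) = Gamma(49, 21).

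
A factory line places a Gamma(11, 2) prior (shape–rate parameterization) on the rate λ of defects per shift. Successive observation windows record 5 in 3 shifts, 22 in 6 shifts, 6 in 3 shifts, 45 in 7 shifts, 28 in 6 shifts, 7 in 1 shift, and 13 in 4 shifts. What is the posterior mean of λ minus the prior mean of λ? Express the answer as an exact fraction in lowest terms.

-39/32

Total count: 5 + 22 + 6 + 45 + 28 + 7 + 13 = 126.
Total exposure: 3 + 6 + 3 + 7 + 6 + 1 + 4 = 30 shifts.
Conjugate update: add total count to the shape and total exposure to the rate, giving Gamma(137, 32).
Posterior mean = 137/32 = 137/32; prior mean = 11/2 = 11/2. Difference = 137/32 − 11/2 = -39/32.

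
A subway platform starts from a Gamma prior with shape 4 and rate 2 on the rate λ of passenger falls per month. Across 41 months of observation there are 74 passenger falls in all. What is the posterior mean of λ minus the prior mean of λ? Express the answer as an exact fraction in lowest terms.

Total count 74 over total exposure 41 months.
The Gamma prior is conjugate for the Poisson rate, so λ | data ~ Gamma(4+74, 2+41) = Gamma(78, 43).
Posterior mean = 78/43 = 78/43; prior mean = 4/2 = 2. Difference = 78/43 − 2 = -8/43.

-8/43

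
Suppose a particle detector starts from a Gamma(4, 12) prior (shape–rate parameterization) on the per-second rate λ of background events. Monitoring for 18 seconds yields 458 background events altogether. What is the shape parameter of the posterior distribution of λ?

462

Total count 458 over total exposure 18 seconds.
Posterior: α' = 4 + 458 = 462, β' = 12 + 18 = 30.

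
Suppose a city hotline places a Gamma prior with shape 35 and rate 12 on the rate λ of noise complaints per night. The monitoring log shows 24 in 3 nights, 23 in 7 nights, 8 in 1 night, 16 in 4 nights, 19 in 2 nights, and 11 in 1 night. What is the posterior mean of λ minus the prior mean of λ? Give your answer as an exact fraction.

Total count: 24 + 23 + 8 + 16 + 19 + 11 = 101.
Total exposure: 3 + 7 + 1 + 4 + 2 + 1 = 18 nights.
By Gamma–Poisson conjugacy, the posterior is Gamma(α + Σx, β + Σt) = Gamma(35 + 101, 12 + 18) = Gamma(136, 30).
Posterior mean = 136/30 = 68/15; prior mean = 35/12 = 35/12. Difference = 68/15 − 35/12 = 97/60.

97/60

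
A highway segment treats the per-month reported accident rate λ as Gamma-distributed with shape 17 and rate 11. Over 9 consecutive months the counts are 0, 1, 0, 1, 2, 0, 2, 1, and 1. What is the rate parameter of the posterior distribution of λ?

Total count: 0 + 1 + 0 + 1 + 2 + 0 + 2 + 1 + 1 = 8.
Total exposure: 9 months.
By Gamma–Poisson conjugacy, the posterior is Gamma(α + Σx, β + Σt) = Gamma(17 + 8, 11 + 9) = Gamma(25, 20).

20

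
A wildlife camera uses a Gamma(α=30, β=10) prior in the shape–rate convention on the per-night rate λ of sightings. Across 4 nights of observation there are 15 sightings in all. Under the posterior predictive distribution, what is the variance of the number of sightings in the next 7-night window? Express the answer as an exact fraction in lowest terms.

135/4

Total count 15 over total exposure 4 nights.
Posterior: α' = 30 + 15 = 45, β' = 10 + 4 = 14.
The posterior predictive for a window of length T is Negative Binomial with variance T·α'·(β'+T)/β'² = 7·45·21/196 = 135/4.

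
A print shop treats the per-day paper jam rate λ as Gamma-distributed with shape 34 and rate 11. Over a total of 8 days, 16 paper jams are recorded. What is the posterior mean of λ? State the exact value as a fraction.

Total count 16 over total exposure 8 days.
Conjugate update: add total count to the shape and total exposure to the rate, giving Gamma(50, 19).
Posterior mean = α'/β' = 50/19.

50/19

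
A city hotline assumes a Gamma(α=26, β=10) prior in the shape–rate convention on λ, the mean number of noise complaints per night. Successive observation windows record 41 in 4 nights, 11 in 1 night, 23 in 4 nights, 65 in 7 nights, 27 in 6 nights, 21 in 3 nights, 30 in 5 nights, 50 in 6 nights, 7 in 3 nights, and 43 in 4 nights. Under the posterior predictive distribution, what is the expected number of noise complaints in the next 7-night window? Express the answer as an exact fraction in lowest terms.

2408/53

Total count: 41 + 11 + 23 + 65 + 27 + 21 + 30 + 50 + 7 + 43 = 318.
Total exposure: 4 + 1 + 4 + 7 + 6 + 3 + 5 + 6 + 3 + 4 = 43 nights.
Posterior: α' = 26 + 318 = 344, β' = 10 + 43 = 53.
Predictive mean over a 7-night window = T·E[λ|data] = 7·344/53 = 2408/53.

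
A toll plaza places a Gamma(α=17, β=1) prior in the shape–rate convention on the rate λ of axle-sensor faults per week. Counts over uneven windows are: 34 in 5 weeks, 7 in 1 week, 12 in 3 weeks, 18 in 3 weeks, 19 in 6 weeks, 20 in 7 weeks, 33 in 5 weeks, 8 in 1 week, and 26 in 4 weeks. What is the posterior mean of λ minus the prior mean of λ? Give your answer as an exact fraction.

-209/18

Total count: 34 + 7 + 12 + 18 + 19 + 20 + 33 + 8 + 26 = 177.
Total exposure: 5 + 1 + 3 + 3 + 6 + 7 + 5 + 1 + 4 = 35 weeks.
By Gamma–Poisson conjugacy, the posterior is Gamma(α + Σx, β + Σt) = Gamma(17 + 177, 1 + 35) = Gamma(194, 36).
Posterior mean = 194/36 = 97/18; prior mean = 17/1 = 17. Difference = 97/18 − 17 = -209/18.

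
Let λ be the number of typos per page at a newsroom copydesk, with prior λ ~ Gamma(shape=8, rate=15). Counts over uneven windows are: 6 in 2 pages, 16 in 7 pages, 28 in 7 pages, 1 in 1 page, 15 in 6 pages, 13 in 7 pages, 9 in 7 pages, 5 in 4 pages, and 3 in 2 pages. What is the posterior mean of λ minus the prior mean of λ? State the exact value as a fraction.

Total count: 6 + 16 + 28 + 1 + 15 + 13 + 9 + 5 + 3 = 96.
Total exposure: 2 + 7 + 7 + 1 + 6 + 7 + 7 + 4 + 2 = 43 pages.
The Gamma prior is conjugate for the Poisson rate, so λ | data ~ Gamma(8+96, 15+43) = Gamma(104, 58).
Posterior mean = 104/58 = 52/29; prior mean = 8/15 = 8/15. Difference = 52/29 − 8/15 = 548/435.

548/435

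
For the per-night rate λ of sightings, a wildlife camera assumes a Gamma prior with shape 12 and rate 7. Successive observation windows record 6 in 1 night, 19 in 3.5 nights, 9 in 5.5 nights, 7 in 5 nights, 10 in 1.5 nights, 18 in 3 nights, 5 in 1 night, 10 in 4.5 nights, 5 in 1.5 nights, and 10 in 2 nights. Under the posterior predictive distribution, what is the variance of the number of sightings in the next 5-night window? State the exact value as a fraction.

Total count: 6 + 19 + 9 + 7 + 10 + 18 + 5 + 10 + 5 + 10 = 99.
Total exposure: 1 + 3.5 + 5.5 + 5 + 1.5 + 3 + 1 + 4.5 + 1.5 + 2 = 28.5 nights.
Posterior: α' = 12 + 99 = 111, β' = 7 + 28.5 = 71/2.
The posterior predictive for a window of length T is Negative Binomial with variance T·α'·(β'+T)/β'² = 5·111·(81/2)/(5041/4) = 89910/5041.

89910/5041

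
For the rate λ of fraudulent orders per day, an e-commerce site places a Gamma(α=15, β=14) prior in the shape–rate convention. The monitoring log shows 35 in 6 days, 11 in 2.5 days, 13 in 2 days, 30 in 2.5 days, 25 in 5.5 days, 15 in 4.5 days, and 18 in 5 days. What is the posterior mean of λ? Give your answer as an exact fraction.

27/7

Total count: 35 + 11 + 13 + 30 + 25 + 15 + 18 = 147.
Total exposure: 6 + 2.5 + 2 + 2.5 + 5.5 + 4.5 + 5 = 28 days.
Gamma(α, β) with Poisson data over total exposure Σt gives posterior Gamma(α+Σx, β+Σt) = Gamma(162, 42).
Posterior mean = α'/β' = 162/42 = 27/7.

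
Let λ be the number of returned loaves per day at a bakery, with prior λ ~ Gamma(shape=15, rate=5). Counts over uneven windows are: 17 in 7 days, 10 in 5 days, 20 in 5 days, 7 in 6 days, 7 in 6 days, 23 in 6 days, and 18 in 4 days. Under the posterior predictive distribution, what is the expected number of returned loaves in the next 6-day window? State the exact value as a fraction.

Total count: 17 + 10 + 20 + 7 + 7 + 23 + 18 = 102.
Total exposure: 7 + 5 + 5 + 6 + 6 + 6 + 4 = 39 days.
By Gamma–Poisson conjugacy, the posterior is Gamma(α + Σx, β + Σt) = Gamma(15 + 102, 5 + 39) = Gamma(117, 44).
Predictive mean over a 6-day window = T·E[λ|data] = 6·117/44 = 351/22.

351/22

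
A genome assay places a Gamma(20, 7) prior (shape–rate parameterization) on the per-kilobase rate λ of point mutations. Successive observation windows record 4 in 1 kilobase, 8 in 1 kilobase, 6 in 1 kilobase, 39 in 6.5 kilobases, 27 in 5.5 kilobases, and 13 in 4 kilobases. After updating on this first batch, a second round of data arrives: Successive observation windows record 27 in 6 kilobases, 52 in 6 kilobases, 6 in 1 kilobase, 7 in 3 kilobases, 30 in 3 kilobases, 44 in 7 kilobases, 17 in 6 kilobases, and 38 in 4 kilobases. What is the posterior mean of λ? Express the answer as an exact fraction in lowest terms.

Total count: 4 + 8 + 6 + 39 + 27 + 13 = 97.
Total exposure: 1 + 1 + 1 + 6.5 + 5.5 + 4 = 19 kilobases.
After the first batch: Gamma(20 + 97, 7 + 19) = Gamma(117, 26).
Total count: 27 + 52 + 6 + 7 + 30 + 44 + 17 + 38 = 221.
Total exposure: 6 + 6 + 1 + 3 + 3 + 7 + 6 + 4 = 36 kilobases.
After the second batch: Gamma(117 + 221, 26 + 36) = Gamma(338, 62).
Posterior mean = α'/β' = 338/62 = 169/31.

169/31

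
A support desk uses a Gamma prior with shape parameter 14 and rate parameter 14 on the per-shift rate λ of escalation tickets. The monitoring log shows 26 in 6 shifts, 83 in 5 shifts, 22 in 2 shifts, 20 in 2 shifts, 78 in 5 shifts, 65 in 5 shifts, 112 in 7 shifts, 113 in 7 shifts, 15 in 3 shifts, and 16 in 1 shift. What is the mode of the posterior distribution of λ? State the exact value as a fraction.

563/57

Total count: 26 + 83 + 22 + 20 + 78 + 65 + 112 + 113 + 15 + 16 = 550.
Total exposure: 6 + 5 + 2 + 2 + 5 + 5 + 7 + 7 + 3 + 1 = 43 shifts.
By Gamma–Poisson conjugacy, the posterior is Gamma(α + Σx, β + Σt) = Gamma(14 + 550, 14 + 43) = Gamma(564, 57).
Posterior mode = (α'−1)/β' = 563/57.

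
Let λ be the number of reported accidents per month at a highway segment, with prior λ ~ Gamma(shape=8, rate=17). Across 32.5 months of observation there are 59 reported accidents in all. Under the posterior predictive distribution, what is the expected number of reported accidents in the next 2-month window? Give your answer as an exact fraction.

Total count 59 over total exposure 32.5 months.
Conjugate update: add total count to the shape and total exposure to the rate, giving Gamma(67, 99/2).
Predictive mean over a 2-month window = T·E[λ|data] = 2·67/(99/2) = 268/99.

268/99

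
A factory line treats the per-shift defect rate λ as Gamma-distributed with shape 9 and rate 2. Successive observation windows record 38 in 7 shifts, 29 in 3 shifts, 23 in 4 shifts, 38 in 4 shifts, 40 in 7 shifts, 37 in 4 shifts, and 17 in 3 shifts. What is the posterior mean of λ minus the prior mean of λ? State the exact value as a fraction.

Total count: 38 + 29 + 23 + 38 + 40 + 37 + 17 = 222.
Total exposure: 7 + 3 + 4 + 4 + 7 + 4 + 3 = 32 shifts.
Conjugate update: add total count to the shape and total exposure to the rate, giving Gamma(231, 34).
Posterior mean = 231/34 = 231/34; prior mean = 9/2 = 9/2. Difference = 231/34 − 9/2 = 39/17.

39/17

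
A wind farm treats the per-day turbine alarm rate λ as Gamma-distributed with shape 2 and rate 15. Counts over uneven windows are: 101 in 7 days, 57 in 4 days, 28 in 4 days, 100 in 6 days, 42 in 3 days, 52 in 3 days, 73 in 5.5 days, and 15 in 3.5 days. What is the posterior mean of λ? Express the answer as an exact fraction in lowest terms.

Total count: 101 + 57 + 28 + 100 + 42 + 52 + 73 + 15 = 468.
Total exposure: 7 + 4 + 4 + 6 + 3 + 3 + 5.5 + 3.5 = 36 days.
Gamma(α, β) with Poisson data over total exposure Σt gives posterior Gamma(α+Σx, β+Σt) = Gamma(470, 51).
Posterior mean = α'/β' = 470/51.

470/51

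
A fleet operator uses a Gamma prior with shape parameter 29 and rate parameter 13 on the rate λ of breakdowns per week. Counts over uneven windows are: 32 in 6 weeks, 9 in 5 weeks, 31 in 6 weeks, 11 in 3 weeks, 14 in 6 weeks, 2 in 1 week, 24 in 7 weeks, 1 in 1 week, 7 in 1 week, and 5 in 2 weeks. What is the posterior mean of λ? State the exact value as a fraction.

Total count: 32 + 9 + 31 + 11 + 14 + 2 + 24 + 1 + 7 + 5 = 136.
Total exposure: 6 + 5 + 6 + 3 + 6 + 1 + 7 + 1 + 1 + 2 = 38 weeks.
The Gamma prior is conjugate for the Poisson rate, so λ | data ~ Gamma(29+136, 13+38) = Gamma(165, 51).
Posterior mean = α'/β' = 165/51 = 55/17.

55/17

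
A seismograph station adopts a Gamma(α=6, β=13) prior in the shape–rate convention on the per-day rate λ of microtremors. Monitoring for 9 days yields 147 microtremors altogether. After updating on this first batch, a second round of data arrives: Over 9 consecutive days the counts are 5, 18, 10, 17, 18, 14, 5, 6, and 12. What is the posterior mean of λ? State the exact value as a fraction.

258/31

Total count 147 over total exposure 9 days.
After the first batch: Gamma(6 + 147, 13 + 9) = Gamma(153, 22).
Total count: 5 + 18 + 10 + 17 + 18 + 14 + 5 + 6 + 12 = 105.
Total exposure: 9 days.
After the second batch: Gamma(153 + 105, 22 + 9) = Gamma(258, 31).
Posterior mean = α'/β' = 258/31.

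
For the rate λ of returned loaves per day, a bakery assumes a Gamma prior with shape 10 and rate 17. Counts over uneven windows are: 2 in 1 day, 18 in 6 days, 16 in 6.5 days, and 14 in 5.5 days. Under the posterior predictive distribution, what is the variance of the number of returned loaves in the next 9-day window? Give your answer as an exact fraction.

Total count: 2 + 18 + 16 + 14 = 50.
Total exposure: 1 + 6 + 6.5 + 5.5 = 19 days.
Posterior: α' = 10 + 50 = 60, β' = 17 + 19 = 36.
The posterior predictive for a window of length T is Negative Binomial with variance T·α'·(β'+T)/β'² = 9·60·45/1296 = 75/4.

75/4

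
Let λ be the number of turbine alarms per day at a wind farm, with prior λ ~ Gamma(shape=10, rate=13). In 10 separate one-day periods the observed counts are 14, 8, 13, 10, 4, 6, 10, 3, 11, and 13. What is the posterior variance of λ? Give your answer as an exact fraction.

102/529

Total count: 14 + 8 + 13 + 10 + 4 + 6 + 10 + 3 + 11 + 13 = 92.
Total exposure: 10 days.
By Gamma–Poisson conjugacy, the posterior is Gamma(α + Σx, β + Σt) = Gamma(10 + 92, 13 + 10) = Gamma(102, 23).
Posterior variance = α'/β'² = 102/529.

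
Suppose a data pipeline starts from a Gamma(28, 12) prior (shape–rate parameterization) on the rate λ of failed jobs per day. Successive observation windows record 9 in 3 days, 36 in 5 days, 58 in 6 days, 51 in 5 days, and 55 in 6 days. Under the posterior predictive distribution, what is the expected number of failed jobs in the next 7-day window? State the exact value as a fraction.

1659/37

Total count: 9 + 36 + 58 + 51 + 55 = 209.
Total exposure: 3 + 5 + 6 + 5 + 6 = 25 days.
Conjugate update: add total count to the shape and total exposure to the rate, giving Gamma(237, 37).
Predictive mean over a 7-day window = T·E[λ|data] = 7·237/37 = 1659/37.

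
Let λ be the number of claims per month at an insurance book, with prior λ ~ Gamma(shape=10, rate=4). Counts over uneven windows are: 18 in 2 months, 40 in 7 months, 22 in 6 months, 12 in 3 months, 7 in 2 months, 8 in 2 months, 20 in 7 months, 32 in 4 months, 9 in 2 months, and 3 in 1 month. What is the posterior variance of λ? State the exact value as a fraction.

181/1600

Total count: 18 + 40 + 22 + 12 + 7 + 8 + 20 + 32 + 9 + 3 = 171.
Total exposure: 2 + 7 + 6 + 3 + 2 + 2 + 7 + 4 + 2 + 1 = 36 months.
Conjugate update: add total count to the shape and total exposure to the rate, giving Gamma(181, 40).
Posterior variance = α'/β'² = 181/1600.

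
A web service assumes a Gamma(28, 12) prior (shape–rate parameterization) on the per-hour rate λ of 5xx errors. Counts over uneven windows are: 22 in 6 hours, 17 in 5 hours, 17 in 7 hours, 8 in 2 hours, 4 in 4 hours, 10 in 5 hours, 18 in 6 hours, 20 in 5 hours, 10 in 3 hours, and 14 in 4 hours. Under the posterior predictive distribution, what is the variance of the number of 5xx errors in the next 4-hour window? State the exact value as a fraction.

Total count: 22 + 17 + 17 + 8 + 4 + 10 + 18 + 20 + 10 + 14 = 140.
Total exposure: 6 + 5 + 7 + 2 + 4 + 5 + 6 + 5 + 3 + 4 = 47 hours.
Gamma(α, β) with Poisson data over total exposure Σt gives posterior Gamma(α+Σx, β+Σt) = Gamma(168, 59).
The posterior predictive for a window of length T is Negative Binomial with variance T·α'·(β'+T)/β'² = 4·168·63/3481 = 42336/3481.

42336/3481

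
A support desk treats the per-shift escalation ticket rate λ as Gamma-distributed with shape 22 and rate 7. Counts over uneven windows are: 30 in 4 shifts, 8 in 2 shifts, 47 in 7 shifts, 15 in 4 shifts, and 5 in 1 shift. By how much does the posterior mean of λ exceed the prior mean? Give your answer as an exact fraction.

Total count: 30 + 8 + 47 + 15 + 5 = 105.
Total exposure: 4 + 2 + 7 + 4 + 1 = 18 shifts.
Posterior: α' = 22 + 105 = 127, β' = 7 + 18 = 25.
Posterior mean = 127/25 = 127/25; prior mean = 22/7 = 22/7. Difference = 127/25 − 22/7 = 339/175.

339/175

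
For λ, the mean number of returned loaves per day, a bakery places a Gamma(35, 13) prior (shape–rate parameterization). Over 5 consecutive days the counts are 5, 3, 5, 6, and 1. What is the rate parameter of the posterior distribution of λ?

18

Total count: 5 + 3 + 5 + 6 + 1 = 20.
Total exposure: 5 days.
By Gamma–Poisson conjugacy, the posterior is Gamma(α + Σx, β + Σt) = Gamma(35 + 20, 13 + 5) = Gamma(55, 18).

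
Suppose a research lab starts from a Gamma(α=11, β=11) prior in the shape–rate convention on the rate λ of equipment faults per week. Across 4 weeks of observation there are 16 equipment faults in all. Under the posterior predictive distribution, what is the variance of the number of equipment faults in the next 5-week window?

Total count 16 over total exposure 4 weeks.
Posterior: α' = 11 + 16 = 27, β' = 11 + 4 = 15.
The posterior predictive for a window of length T is Negative Binomial with variance T·α'·(β'+T)/β'² = 5·27·20/225 = 12.

12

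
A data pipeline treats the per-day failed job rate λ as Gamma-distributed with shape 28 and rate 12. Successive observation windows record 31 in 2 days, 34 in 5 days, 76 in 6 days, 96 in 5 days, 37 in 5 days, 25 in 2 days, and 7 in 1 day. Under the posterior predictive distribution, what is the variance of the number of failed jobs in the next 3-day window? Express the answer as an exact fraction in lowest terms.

Total count: 31 + 34 + 76 + 96 + 37 + 25 + 7 = 306.
Total exposure: 2 + 5 + 6 + 5 + 5 + 2 + 1 = 26 days.
The Gamma prior is conjugate for the Poisson rate, so λ | data ~ Gamma(28+306, 12+26) = Gamma(334, 38).
The posterior predictive for a window of length T is Negative Binomial with variance T·α'·(β'+T)/β'² = 3·334·41/1444 = 20541/722.

20541/722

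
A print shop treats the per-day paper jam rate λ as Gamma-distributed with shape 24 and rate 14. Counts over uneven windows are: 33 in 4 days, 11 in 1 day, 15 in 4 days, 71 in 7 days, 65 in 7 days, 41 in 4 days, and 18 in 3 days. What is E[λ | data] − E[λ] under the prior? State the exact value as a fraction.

Total count: 33 + 11 + 15 + 71 + 65 + 41 + 18 = 254.
Total exposure: 4 + 1 + 4 + 7 + 7 + 4 + 3 = 30 days.
The Gamma prior is conjugate for the Poisson rate, so λ | data ~ Gamma(24+254, 14+30) = Gamma(278, 44).
Posterior mean = 278/44 = 139/22; prior mean = 24/14 = 12/7. Difference = 139/22 − 12/7 = 709/154.

709/154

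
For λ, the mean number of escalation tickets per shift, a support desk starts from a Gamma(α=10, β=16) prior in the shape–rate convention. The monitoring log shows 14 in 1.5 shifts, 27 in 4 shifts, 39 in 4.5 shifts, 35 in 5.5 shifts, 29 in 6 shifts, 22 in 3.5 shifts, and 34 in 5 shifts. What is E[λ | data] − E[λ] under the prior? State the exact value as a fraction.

Total count: 14 + 27 + 39 + 35 + 29 + 22 + 34 = 200.
Total exposure: 1.5 + 4 + 4.5 + 5.5 + 6 + 3.5 + 5 = 30 shifts.
Gamma(α, β) with Poisson data over total exposure Σt gives posterior Gamma(α+Σx, β+Σt) = Gamma(210, 46).
Posterior mean = 210/46 = 105/23; prior mean = 10/16 = 5/8. Difference = 105/23 − 5/8 = 725/184.

725/184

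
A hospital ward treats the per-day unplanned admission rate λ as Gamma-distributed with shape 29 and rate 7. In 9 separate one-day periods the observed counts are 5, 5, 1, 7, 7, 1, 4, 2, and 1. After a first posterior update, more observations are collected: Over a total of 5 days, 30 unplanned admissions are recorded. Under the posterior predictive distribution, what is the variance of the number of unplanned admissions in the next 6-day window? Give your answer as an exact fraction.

Total count: 5 + 5 + 1 + 7 + 7 + 1 + 4 + 2 + 1 = 33.
Total exposure: 9 days.
After the first batch: Gamma(29 + 33, 7 + 9) = Gamma(62, 16).
Total count 30 over total exposure 5 days.
After the second batch: Gamma(62 + 30, 16 + 5) = Gamma(92, 21).
The posterior predictive for a window of length T is Negative Binomial with variance T·α'·(β'+T)/β'² = 6·92·27/441 = 1656/49.

1656/49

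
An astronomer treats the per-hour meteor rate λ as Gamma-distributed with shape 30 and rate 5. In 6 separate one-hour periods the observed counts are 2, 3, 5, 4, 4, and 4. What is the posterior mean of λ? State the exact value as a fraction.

Total count: 2 + 3 + 5 + 4 + 4 + 4 = 22.
Total exposure: 6 hours.
Posterior: α' = 30 + 22 = 52, β' = 5 + 6 = 11.
Posterior mean = α'/β' = 52/11.

52/11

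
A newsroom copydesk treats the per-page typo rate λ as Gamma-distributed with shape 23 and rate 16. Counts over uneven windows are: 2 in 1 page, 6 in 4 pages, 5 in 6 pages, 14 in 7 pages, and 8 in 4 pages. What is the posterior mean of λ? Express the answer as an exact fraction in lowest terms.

Total count: 2 + 6 + 5 + 14 + 8 = 35.
Total exposure: 1 + 4 + 6 + 7 + 4 = 22 pages.
The Gamma prior is conjugate for the Poisson rate, so λ | data ~ Gamma(23+35, 16+22) = Gamma(58, 38).
Posterior mean = α'/β' = 58/38 = 29/19.

29/19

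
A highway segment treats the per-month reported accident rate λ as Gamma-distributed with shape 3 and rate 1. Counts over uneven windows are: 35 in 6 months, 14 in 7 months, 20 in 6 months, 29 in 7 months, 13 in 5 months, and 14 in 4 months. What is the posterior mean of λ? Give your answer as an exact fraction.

32/9

Total count: 35 + 14 + 20 + 29 + 13 + 14 = 125.
Total exposure: 6 + 7 + 6 + 7 + 5 + 4 = 35 months.
Gamma(α, β) with Poisson data over total exposure Σt gives posterior Gamma(α+Σx, β+Σt) = Gamma(128, 36).
Posterior mean = α'/β' = 128/36 = 32/9.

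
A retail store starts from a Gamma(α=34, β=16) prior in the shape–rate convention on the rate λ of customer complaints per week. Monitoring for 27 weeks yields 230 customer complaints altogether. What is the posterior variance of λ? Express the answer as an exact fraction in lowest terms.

Total count 230 over total exposure 27 weeks.
Posterior: α' = 34 + 230 = 264, β' = 16 + 27 = 43.
Posterior variance = α'/β'² = 264/1849.

264/1849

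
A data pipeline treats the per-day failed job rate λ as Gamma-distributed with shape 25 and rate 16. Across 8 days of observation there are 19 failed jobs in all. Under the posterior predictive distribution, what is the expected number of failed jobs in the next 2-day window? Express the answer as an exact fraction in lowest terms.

Total count 19 over total exposure 8 days.
The Gamma prior is conjugate for the Poisson rate, so λ | data ~ Gamma(25+19, 16+8) = Gamma(44, 24).
Predictive mean over a 2-day window = T·E[λ|data] = 2·44/24 = 11/3.

11/3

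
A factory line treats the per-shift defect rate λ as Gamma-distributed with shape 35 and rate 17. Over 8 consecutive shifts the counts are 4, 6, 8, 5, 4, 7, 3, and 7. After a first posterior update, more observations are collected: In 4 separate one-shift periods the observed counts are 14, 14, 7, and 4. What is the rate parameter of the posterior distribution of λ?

Total count: 4 + 6 + 8 + 5 + 4 + 7 + 3 + 7 = 44.
Total exposure: 8 shifts.
After the first batch: Gamma(35 + 44, 17 + 8) = Gamma(79, 25).
Total count: 14 + 14 + 7 + 4 = 39.
Total exposure: 4 shifts.
After the second batch: Gamma(79 + 39, 25 + 4) = Gamma(118, 29).

29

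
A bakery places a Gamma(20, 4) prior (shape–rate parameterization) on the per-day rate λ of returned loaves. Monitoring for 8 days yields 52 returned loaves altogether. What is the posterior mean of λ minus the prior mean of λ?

Total count 52 over total exposure 8 days.
The Gamma prior is conjugate for the Poisson rate, so λ | data ~ Gamma(20+52, 4+8) = Gamma(72, 12).
Posterior mean = 72/12 = 6; prior mean = 20/4 = 5. Difference = 6 − 5 = 1.

1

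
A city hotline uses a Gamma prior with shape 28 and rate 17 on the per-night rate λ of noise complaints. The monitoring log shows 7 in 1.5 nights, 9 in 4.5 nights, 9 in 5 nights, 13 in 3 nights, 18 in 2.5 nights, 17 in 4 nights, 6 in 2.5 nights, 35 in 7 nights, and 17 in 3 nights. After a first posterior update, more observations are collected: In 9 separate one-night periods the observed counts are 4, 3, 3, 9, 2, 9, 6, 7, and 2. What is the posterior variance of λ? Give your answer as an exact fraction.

Total count: 7 + 9 + 9 + 13 + 18 + 17 + 6 + 35 + 17 = 131.
Total exposure: 1.5 + 4.5 + 5 + 3 + 2.5 + 4 + 2.5 + 7 + 3 = 33 nights.
After the first batch: Gamma(28 + 131, 17 + 33) = Gamma(159, 50).
Total count: 4 + 3 + 3 + 9 + 2 + 9 + 6 + 7 + 2 = 45.
Total exposure: 9 nights.
After the second batch: Gamma(159 + 45, 50 + 9) = Gamma(204, 59).
Posterior variance = α'/β'² = 204/3481.

204/3481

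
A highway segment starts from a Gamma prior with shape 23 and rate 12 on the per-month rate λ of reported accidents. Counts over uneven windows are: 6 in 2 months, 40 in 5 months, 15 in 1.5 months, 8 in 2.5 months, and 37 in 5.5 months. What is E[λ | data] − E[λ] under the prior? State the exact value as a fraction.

595/228

Total count: 6 + 40 + 15 + 8 + 37 = 106.
Total exposure: 2 + 5 + 1.5 + 2.5 + 5.5 = 16.5 months.
Conjugate update: add total count to the shape and total exposure to the rate, giving Gamma(129, 57/2).
Posterior mean = 129/(57/2) = 86/19; prior mean = 23/12 = 23/12. Difference = 86/19 − 23/12 = 595/228.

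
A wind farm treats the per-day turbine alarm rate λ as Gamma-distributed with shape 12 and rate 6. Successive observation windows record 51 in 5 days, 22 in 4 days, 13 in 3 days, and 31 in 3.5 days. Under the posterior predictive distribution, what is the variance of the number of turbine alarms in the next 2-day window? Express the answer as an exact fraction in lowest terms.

564/43

Total count: 51 + 22 + 13 + 31 = 117.
Total exposure: 5 + 4 + 3 + 3.5 = 15.5 days.
Posterior: α' = 12 + 117 = 129, β' = 6 + 15.5 = 43/2.
The posterior predictive for a window of length T is Negative Binomial with variance T·α'·(β'+T)/β'² = 2·129·(47/2)/(1849/4) = 564/43.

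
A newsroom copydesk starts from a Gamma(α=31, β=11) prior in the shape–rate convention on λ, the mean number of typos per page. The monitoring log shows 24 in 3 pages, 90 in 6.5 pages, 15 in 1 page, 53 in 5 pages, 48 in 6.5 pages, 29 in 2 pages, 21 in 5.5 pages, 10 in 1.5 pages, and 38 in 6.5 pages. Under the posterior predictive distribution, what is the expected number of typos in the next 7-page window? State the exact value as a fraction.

5026/97

Total count: 24 + 90 + 15 + 53 + 48 + 29 + 21 + 10 + 38 = 328.
Total exposure: 3 + 6.5 + 1 + 5 + 6.5 + 2 + 5.5 + 1.5 + 6.5 = 37.5 pages.
Conjugate update: add total count to the shape and total exposure to the rate, giving Gamma(359, 97/2).
Predictive mean over a 7-page window = T·E[λ|data] = 7·359/(97/2) = 5026/97.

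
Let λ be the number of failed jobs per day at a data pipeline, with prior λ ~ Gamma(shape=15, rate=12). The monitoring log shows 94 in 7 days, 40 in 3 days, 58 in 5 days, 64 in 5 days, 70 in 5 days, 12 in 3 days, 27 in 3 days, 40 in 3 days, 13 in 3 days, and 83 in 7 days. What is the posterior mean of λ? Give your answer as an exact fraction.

Total count: 94 + 40 + 58 + 64 + 70 + 12 + 27 + 40 + 13 + 83 = 501.
Total exposure: 7 + 3 + 5 + 5 + 5 + 3 + 3 + 3 + 3 + 7 = 44 days.
By Gamma–Poisson conjugacy, the posterior is Gamma(α + Σx, β + Σt) = Gamma(15 + 501, 12 + 44) = Gamma(516, 56).
Posterior mean = α'/β' = 516/56 = 129/14.

129/14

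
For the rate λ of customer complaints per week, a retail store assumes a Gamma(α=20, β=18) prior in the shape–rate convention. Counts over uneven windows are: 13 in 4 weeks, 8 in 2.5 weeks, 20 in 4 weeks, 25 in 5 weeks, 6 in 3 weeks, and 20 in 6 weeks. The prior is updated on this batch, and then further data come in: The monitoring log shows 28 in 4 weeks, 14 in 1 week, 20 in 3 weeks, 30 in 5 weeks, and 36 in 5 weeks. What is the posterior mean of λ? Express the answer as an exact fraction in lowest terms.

480/121

Total count: 13 + 8 + 20 + 25 + 6 + 20 = 92.
Total exposure: 4 + 2.5 + 4 + 5 + 3 + 6 = 24.5 weeks.
After the first batch: Gamma(20 + 92, 18 + 24.5) = Gamma(112, 85/2).
Total count: 28 + 14 + 20 + 30 + 36 = 128.
Total exposure: 4 + 1 + 3 + 5 + 5 = 18 weeks.
After the second batch: Gamma(112 + 128, 85/2 + 18) = Gamma(240, 121/2).
Posterior mean = α'/β' = 240/(121/2) = 480/121.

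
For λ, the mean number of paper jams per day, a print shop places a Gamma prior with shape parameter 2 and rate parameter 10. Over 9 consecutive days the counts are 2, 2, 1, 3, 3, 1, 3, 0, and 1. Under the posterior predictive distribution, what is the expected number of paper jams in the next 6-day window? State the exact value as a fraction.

108/19

Total count: 2 + 2 + 1 + 3 + 3 + 1 + 3 + 0 + 1 = 16.
Total exposure: 9 days.
Conjugate update: add total count to the shape and total exposure to the rate, giving Gamma(18, 19).
Predictive mean over a 6-day window = T·E[λ|data] = 6·18/19 = 108/19.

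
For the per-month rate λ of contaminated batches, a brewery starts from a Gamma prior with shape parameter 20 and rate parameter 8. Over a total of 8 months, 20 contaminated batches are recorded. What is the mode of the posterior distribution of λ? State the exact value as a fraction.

Total count 20 over total exposure 8 months.
Conjugate update: add total count to the shape and total exposure to the rate, giving Gamma(40, 16).
Posterior mode = (α'−1)/β' = 39/16.

39/16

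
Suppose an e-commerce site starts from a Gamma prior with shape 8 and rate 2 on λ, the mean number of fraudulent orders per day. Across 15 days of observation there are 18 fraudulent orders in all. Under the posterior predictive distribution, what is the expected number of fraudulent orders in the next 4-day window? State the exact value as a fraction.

Total count 18 over total exposure 15 days.
The Gamma prior is conjugate for the Poisson rate, so λ | data ~ Gamma(8+18, 2+15) = Gamma(26, 17).
Predictive mean over a 4-day window = T·E[λ|data] = 4·26/17 = 104/17.

104/17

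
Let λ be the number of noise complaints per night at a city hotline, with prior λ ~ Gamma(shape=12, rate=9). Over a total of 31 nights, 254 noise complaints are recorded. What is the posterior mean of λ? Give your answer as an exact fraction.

Total count 254 over total exposure 31 nights.
By Gamma–Poisson conjugacy, the posterior is Gamma(α + Σx, β + Σt) = Gamma(12 + 254, 9 + 31) = Gamma(266, 40).
Posterior mean = α'/β' = 266/40 = 133/20.

133/20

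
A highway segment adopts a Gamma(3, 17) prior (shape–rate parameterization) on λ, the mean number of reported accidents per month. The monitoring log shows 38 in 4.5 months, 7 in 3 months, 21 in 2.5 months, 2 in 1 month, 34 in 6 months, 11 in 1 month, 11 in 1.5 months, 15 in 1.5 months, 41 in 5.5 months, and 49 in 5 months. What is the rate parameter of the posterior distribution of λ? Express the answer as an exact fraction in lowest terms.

97/2

Total count: 38 + 7 + 21 + 2 + 34 + 11 + 11 + 15 + 41 + 49 = 229.
Total exposure: 4.5 + 3 + 2.5 + 1 + 6 + 1 + 1.5 + 1.5 + 5.5 + 5 = 31.5 months.
Posterior: α' = 3 + 229 = 232, β' = 17 + 31.5 = 97/2.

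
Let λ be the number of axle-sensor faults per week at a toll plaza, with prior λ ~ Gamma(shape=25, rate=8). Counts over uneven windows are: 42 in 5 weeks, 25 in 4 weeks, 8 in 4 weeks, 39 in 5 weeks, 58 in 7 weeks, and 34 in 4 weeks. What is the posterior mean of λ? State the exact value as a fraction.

Total count: 42 + 25 + 8 + 39 + 58 + 34 = 206.
Total exposure: 5 + 4 + 4 + 5 + 7 + 4 = 29 weeks.
Posterior: α' = 25 + 206 = 231, β' = 8 + 29 = 37.
Posterior mean = α'/β' = 231/37.

231/37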